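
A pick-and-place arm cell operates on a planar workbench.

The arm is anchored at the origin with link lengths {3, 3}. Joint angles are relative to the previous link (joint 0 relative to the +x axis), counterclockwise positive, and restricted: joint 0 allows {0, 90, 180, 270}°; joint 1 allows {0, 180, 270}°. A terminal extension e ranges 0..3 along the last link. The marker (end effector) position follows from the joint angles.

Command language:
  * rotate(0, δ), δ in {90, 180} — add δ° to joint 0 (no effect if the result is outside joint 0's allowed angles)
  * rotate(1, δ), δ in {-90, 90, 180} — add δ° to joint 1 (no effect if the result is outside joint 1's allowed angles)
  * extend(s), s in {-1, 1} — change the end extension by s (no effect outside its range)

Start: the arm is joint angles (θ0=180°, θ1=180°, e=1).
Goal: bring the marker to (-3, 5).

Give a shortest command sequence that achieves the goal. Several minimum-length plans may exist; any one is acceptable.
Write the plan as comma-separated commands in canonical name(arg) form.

begin: joint angles (θ0=180°, θ1=180°, e=1)
1. extend(1) → joint angles (θ0=180°, θ1=180°, e=2)
2. rotate(1, 90) → joint angles (θ0=180°, θ1=270°, e=2)
no 1-step plan works, so 2 is optimal.

extend(1), rotate(1, 90)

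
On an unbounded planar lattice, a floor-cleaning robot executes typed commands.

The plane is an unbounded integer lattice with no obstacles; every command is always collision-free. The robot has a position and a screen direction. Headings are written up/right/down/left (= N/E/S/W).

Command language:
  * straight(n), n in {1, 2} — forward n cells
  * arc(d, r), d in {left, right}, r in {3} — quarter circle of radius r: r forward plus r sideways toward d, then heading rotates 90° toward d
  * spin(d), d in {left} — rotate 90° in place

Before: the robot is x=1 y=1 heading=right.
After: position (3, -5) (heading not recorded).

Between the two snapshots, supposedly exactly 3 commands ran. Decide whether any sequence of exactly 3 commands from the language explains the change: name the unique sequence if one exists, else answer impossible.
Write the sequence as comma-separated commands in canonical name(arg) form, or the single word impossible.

key: order matters: swapping straight(2) and arc(right, 3) lands elsewhere
begin: x=1 y=1 heading=right
[1] after straight(2): x=3 y=1 heading=right
[2] after arc(right, 3): x=6 y=-2 heading=down
[3] after arc(right, 3): x=3 y=-5 heading=left
no rival 3-sequence matches.

straight(2), arc(right, 3), arc(right, 3)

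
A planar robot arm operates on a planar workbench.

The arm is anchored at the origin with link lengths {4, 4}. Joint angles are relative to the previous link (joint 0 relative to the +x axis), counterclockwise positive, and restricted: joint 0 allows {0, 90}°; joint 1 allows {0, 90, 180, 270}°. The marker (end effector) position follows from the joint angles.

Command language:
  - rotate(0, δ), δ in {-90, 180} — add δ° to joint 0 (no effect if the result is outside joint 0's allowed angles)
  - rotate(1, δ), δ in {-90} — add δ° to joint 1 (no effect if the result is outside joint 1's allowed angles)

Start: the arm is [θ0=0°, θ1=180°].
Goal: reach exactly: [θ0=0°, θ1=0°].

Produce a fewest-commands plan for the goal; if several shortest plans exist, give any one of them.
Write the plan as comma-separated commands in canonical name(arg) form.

rotate(1, -90), rotate(1, -90)

from: [θ0=0°, θ1=180°]
t=1 rotate(1, -90) ⇒ [θ0=0°, θ1=90°]
t=2 rotate(1, -90) ⇒ [θ0=0°, θ1=0°]
nothing shorter than 2 reaches the goal.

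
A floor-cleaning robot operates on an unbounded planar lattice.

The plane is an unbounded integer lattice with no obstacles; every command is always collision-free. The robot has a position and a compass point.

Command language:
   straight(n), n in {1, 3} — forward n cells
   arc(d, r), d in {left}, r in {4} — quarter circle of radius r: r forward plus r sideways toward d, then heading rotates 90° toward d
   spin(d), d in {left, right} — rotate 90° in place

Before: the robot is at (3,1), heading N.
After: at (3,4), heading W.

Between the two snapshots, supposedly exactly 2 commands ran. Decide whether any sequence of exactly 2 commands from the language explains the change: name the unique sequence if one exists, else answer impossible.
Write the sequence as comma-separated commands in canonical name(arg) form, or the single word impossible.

straight(3), spin(left)

key: cell and facing (now W) both changed — the 2 commands mix motion and turning
begin: at (3,1), heading N
step 1 (straight(3)): at (3,4), heading N
step 2 (spin(left)): at (3,4), heading W
uniquely the one of 25 2-step routes that fits.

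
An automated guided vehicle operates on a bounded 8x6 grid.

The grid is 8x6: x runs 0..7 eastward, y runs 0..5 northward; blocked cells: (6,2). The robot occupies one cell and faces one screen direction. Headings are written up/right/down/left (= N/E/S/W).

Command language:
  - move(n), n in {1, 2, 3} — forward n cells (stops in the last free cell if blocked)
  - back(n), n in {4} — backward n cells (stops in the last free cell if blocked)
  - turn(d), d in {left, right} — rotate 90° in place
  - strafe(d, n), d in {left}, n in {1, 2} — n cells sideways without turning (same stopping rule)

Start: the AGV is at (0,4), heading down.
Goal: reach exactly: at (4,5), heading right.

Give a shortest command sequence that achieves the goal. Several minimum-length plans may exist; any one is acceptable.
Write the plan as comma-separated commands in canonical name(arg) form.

start: at (0,4), heading down
t=1 strafe(left, 2) ⇒ at (2,4), heading down
t=2 strafe(left, 2) ⇒ at (4,4), heading down
t=3 back(4) ⇒ at (4,5), heading down
t=4 turn(left) ⇒ at (4,5), heading right
shorter routes all fall short; 4 is best.

strafe(left, 2), strafe(left, 2), back(4), turn(left)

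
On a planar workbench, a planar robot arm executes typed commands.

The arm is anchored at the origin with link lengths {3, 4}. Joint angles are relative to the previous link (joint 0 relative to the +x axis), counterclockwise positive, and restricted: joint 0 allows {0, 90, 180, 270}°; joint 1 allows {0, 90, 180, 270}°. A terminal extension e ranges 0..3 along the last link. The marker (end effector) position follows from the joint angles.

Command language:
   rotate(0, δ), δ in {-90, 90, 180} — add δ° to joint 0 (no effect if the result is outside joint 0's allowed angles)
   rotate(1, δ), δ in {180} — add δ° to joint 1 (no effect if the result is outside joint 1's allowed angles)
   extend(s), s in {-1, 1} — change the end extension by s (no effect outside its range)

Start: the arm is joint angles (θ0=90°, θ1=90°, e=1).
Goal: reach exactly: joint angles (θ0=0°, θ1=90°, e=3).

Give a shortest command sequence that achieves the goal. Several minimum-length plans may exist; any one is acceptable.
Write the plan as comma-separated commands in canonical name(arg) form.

begin: joint angles (θ0=90°, θ1=90°, e=1)
1. rotate(0, -90) → joint angles (θ0=0°, θ1=90°, e=1)
2. extend(1) → joint angles (θ0=0°, θ1=90°, e=2)
3. extend(1) → joint angles (θ0=0°, θ1=90°, e=3)
no 2-step plan works, so 3 is optimal.

rotate(0, -90), extend(1), extend(1)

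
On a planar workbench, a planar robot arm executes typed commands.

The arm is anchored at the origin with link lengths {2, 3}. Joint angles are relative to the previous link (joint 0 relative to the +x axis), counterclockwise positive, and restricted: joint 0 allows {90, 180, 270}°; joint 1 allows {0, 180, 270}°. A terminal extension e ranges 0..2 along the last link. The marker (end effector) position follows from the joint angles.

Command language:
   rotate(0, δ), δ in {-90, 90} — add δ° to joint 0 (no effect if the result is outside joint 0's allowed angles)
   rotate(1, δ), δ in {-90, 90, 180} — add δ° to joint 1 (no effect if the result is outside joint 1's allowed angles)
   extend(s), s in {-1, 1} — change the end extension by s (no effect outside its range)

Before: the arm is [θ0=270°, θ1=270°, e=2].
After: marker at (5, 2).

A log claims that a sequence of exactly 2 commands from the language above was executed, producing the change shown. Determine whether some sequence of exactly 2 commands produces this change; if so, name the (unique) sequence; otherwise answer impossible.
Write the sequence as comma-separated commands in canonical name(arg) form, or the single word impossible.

rotate(0, -90), rotate(0, -90)

start: [θ0=270°, θ1=270°, e=2]
[1] after rotate(0, -90): [θ0=180°, θ1=270°, e=2]
[2] after rotate(0, -90): [θ0=90°, θ1=270°, e=2]
all 49 alternatives checked — unique.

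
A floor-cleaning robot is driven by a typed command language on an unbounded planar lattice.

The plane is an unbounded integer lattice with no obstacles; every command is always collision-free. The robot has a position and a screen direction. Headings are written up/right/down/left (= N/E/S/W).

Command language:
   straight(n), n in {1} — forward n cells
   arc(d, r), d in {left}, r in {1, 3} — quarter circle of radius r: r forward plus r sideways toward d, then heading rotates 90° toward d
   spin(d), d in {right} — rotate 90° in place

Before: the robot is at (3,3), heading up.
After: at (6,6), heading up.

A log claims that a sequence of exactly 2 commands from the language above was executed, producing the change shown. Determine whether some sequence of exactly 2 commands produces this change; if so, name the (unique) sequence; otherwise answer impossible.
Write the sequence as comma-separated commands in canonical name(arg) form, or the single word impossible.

spin(right), arc(left, 3)

key: order matters: swapping spin(right) and arc(left, 3) lands elsewhere
start: at (3,3), heading up
step 1 (spin(right)): at (3,3), heading right
step 2 (arc(left, 3)): at (6,6), heading up
uniquely the one of 16 2-step routes that fits.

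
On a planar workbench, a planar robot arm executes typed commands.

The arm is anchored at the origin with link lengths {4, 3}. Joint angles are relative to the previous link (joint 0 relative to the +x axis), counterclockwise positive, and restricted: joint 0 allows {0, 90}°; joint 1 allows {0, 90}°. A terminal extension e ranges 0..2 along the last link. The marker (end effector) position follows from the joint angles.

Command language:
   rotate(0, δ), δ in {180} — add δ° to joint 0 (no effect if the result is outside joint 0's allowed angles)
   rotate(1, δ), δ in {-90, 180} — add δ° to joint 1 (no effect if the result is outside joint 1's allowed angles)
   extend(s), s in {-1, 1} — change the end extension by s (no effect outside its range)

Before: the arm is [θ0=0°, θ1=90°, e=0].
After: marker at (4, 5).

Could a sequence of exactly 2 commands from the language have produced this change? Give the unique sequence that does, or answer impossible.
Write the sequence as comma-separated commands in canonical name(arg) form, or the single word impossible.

initial: [θ0=0°, θ1=90°, e=0]
1. extend(1) → [θ0=0°, θ1=90°, e=1]
2. extend(1) → [θ0=0°, θ1=90°, e=2]
no other 2-command option fits: unique.

extend(1), extend(1)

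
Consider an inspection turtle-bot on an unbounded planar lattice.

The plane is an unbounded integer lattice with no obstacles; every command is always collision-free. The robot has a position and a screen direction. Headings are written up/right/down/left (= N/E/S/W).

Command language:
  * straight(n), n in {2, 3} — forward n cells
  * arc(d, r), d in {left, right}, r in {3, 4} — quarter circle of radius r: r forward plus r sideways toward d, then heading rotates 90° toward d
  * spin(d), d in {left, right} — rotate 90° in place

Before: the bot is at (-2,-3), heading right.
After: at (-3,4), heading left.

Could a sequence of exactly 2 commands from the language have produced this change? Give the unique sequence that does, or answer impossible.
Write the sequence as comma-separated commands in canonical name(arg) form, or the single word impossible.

key: cell and facing (now W) both changed — the 2 commands mix motion and turning
t0: at (-2,-3), heading right
t=1 arc(left, 3) ⇒ at (1,0), heading up
t=2 arc(left, 4) ⇒ at (-3,4), heading left
uniquely the one of 64 2-step routes that fits.

arc(left, 3), arc(left, 4)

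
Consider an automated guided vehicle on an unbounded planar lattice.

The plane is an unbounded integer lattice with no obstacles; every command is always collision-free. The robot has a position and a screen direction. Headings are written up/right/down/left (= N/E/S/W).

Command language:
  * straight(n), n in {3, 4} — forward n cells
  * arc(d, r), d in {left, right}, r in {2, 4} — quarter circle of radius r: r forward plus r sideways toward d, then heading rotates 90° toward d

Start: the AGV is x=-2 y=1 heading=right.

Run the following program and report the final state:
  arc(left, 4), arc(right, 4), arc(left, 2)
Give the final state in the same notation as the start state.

x=8 y=11 heading=up

begin: x=-2 y=1 heading=right
[1] after arc(left, 4): x=2 y=5 heading=up
[2] after arc(right, 4): x=6 y=9 heading=right
[3] after arc(left, 2): x=8 y=11 heading=up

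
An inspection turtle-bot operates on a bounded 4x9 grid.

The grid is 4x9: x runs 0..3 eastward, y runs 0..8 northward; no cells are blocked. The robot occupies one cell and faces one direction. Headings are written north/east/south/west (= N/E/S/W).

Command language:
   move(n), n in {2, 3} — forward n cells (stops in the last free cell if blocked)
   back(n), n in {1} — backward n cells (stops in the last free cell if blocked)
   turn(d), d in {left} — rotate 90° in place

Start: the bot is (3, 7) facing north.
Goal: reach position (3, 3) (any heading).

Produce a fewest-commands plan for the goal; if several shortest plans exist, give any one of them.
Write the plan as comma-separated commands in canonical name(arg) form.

begin: (3, 7) facing north
1. turn(left) → (3, 7) facing west
2. turn(left) → (3, 7) facing south
3. move(2) → (3, 5) facing south
4. move(2) → (3, 3) facing south
shorter routes all fall short; 4 is best.

turn(left), turn(left), move(2), move(2)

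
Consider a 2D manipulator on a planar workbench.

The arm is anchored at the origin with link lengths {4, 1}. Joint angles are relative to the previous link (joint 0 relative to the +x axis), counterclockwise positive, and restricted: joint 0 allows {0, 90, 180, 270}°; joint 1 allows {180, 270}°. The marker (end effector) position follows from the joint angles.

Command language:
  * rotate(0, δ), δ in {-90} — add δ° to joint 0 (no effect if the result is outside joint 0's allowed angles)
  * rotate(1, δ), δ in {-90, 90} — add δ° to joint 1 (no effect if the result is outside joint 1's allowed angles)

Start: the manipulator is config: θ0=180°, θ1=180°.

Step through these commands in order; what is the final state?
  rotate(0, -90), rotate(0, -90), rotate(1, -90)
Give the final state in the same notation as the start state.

initial: config: θ0=180°, θ1=180°
t=1 rotate(0, -90) ⇒ config: θ0=90°, θ1=180°
t=2 rotate(0, -90) ⇒ config: θ0=0°, θ1=180°
t=3 rotate(1, -90) ⇒ config: θ0=0°, θ1=180°

config: θ0=0°, θ1=180°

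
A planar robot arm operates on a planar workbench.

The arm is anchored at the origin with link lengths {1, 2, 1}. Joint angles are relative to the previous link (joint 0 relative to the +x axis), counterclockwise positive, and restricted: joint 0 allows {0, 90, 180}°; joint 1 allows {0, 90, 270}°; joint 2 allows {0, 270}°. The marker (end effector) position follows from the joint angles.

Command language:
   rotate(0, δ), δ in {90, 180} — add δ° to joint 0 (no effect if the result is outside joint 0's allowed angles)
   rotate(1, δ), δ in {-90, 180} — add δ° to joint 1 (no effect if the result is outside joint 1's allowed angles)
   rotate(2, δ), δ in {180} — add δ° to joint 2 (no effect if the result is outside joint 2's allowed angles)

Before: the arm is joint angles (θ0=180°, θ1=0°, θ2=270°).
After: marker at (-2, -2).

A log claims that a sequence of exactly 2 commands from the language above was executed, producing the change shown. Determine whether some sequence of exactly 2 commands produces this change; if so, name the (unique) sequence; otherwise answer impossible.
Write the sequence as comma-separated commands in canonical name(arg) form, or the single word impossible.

rotate(1, -90), rotate(1, 180)

key: running rotate(1, 180) before rotate(1, -90) would end elsewhere — order is forced
start: joint angles (θ0=180°, θ1=0°, θ2=270°)
step 1 (rotate(1, -90)): joint angles (θ0=180°, θ1=270°, θ2=270°)
step 2 (rotate(1, 180)): joint angles (θ0=180°, θ1=90°, θ2=270°)
uniquely the one of 25 2-step routes that fits.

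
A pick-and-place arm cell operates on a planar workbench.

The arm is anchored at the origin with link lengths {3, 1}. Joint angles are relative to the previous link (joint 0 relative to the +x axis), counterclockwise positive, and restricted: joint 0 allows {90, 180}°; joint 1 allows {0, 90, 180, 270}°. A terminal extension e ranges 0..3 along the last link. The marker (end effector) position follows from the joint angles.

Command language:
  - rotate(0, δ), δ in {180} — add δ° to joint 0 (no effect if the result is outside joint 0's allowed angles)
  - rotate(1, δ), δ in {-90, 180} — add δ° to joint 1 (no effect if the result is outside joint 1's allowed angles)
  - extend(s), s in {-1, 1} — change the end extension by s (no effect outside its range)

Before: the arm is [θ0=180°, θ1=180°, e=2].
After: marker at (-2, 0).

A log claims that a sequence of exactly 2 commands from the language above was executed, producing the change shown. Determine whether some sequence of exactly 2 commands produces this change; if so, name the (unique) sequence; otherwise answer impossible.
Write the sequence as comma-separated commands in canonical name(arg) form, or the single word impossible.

extend(-1), extend(-1)

from: [θ0=180°, θ1=180°, e=2]
[1] after extend(-1): [θ0=180°, θ1=180°, e=1]
[2] after extend(-1): [θ0=180°, θ1=180°, e=0]
all 25 alternatives checked — unique.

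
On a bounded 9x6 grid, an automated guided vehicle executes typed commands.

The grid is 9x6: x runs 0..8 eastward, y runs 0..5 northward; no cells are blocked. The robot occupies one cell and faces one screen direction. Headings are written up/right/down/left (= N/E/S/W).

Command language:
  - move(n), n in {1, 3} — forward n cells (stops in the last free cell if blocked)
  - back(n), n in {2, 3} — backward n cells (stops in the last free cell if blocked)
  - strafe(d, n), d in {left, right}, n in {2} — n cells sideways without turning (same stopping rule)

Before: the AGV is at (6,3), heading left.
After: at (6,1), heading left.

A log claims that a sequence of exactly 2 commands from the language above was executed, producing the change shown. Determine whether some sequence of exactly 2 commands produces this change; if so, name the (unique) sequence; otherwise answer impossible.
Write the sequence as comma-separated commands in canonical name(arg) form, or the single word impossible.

impossible

checked all 2-command options: none fits.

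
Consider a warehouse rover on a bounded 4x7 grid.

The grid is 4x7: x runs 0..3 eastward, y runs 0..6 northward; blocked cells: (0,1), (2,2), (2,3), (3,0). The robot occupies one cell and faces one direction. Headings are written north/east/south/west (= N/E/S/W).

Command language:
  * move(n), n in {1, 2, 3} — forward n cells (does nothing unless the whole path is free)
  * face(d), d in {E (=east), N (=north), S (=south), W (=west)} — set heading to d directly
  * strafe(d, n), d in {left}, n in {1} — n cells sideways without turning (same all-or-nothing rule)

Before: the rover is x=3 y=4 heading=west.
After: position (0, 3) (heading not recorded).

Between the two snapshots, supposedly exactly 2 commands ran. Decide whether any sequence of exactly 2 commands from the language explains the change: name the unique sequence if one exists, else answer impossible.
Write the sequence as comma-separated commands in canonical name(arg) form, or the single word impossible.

move(3), strafe(left, 1)

key: running strafe(left, 1) before move(3) would end elsewhere — order is forced
from: x=3 y=4 heading=west
step 1 (move(3)): x=0 y=4 heading=west
step 2 (strafe(left, 1)): x=0 y=3 heading=west
uniquely the one of 64 2-step routes that fits.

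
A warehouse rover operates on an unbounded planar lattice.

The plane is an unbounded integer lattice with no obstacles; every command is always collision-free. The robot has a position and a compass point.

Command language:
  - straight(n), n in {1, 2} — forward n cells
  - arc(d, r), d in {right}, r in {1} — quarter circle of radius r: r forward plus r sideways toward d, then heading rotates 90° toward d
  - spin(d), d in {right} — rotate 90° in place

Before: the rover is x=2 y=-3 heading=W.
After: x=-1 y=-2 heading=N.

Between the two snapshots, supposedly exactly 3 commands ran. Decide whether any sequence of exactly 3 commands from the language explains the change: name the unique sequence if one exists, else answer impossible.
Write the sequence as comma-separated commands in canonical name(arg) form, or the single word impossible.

straight(1), straight(1), arc(right, 1)

key: cell and facing (now N) both changed — the 3 commands mix motion and turning
begin: x=2 y=-3 heading=W
1. straight(1) → x=1 y=-3 heading=W
2. straight(1) → x=0 y=-3 heading=W
3. arc(right, 1) → x=-1 y=-2 heading=N
all 64 alternatives checked — unique.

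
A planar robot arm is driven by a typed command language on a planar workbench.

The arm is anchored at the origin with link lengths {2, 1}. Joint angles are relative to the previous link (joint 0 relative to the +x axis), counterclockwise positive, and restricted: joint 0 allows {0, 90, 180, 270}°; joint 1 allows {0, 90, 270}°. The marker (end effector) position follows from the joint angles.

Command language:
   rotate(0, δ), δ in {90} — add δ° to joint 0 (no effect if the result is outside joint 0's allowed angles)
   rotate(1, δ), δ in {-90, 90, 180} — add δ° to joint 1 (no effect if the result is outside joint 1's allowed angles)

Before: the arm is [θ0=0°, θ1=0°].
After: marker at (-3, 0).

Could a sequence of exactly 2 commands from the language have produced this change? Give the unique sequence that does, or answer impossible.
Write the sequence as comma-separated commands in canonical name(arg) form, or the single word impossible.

begin: [θ0=0°, θ1=0°]
[1] after rotate(0, 90): [θ0=90°, θ1=0°]
[2] after rotate(0, 90): [θ0=180°, θ1=0°]
all 16 alternatives checked — unique.

rotate(0, 90), rotate(0, 90)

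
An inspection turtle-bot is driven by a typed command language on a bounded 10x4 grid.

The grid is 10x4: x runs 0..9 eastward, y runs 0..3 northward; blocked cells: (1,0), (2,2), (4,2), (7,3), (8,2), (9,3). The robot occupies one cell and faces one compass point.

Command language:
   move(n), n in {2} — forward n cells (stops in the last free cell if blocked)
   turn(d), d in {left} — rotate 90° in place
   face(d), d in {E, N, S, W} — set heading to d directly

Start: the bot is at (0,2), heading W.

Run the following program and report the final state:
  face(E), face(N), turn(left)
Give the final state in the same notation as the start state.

initial: at (0,2), heading W
[1] after face(E): at (0,2), heading E
[2] after face(N): at (0,2), heading N
[3] after turn(left): at (0,2), heading W

at (0,2), heading W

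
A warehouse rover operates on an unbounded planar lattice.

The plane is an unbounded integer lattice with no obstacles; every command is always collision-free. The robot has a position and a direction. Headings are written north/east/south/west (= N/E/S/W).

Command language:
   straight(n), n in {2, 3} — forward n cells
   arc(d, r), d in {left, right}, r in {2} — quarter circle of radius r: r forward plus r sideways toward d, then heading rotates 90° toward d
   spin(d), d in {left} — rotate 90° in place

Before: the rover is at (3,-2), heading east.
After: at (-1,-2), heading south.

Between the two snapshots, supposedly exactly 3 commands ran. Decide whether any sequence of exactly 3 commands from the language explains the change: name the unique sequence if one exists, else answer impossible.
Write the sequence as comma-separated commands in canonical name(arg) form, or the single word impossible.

spin(left), arc(left, 2), arc(left, 2)

key: cell and facing (now S) both changed — the 3 commands mix motion and turning
begin: at (3,-2), heading east
1. spin(left) → at (3,-2), heading north
2. arc(left, 2) → at (1,0), heading west
3. arc(left, 2) → at (-1,-2), heading south
no rival 3-sequence matches.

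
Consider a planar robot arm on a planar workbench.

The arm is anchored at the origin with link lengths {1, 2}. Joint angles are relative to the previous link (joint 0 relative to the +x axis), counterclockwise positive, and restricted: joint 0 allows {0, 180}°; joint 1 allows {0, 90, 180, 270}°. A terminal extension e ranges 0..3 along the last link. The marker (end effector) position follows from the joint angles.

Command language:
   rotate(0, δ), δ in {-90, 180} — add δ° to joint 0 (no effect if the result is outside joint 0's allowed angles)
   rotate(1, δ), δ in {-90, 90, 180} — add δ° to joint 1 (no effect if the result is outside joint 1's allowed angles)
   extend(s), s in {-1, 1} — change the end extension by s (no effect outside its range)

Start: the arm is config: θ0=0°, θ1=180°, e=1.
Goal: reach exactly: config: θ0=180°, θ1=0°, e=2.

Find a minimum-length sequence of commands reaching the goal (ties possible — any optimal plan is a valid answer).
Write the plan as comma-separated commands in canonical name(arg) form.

rotate(0, 180), rotate(1, 180), extend(1)

initial: config: θ0=0°, θ1=180°, e=1
1. rotate(0, 180) → config: θ0=180°, θ1=180°, e=1
2. rotate(1, 180) → config: θ0=180°, θ1=0°, e=1
3. extend(1) → config: θ0=180°, θ1=0°, e=2
shorter routes all fall short; 3 is best.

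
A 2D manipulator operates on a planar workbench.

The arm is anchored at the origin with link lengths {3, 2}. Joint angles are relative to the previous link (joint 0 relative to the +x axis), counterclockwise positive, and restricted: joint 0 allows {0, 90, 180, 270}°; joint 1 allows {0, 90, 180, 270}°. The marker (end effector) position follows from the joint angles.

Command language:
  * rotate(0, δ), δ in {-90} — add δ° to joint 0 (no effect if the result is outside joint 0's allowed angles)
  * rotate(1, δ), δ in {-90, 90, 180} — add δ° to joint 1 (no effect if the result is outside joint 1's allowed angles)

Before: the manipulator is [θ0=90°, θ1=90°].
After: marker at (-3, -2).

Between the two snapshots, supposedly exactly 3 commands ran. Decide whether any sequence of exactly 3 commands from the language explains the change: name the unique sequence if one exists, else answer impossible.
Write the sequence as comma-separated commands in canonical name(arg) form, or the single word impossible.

start: [θ0=90°, θ1=90°]
step 1 (rotate(0, -90)): [θ0=0°, θ1=90°]
step 2 (rotate(0, -90)): [θ0=270°, θ1=90°]
step 3 (rotate(0, -90)): [θ0=180°, θ1=90°]
uniquely the one of 64 3-step routes that fits.

rotate(0, -90), rotate(0, -90), rotate(0, -90)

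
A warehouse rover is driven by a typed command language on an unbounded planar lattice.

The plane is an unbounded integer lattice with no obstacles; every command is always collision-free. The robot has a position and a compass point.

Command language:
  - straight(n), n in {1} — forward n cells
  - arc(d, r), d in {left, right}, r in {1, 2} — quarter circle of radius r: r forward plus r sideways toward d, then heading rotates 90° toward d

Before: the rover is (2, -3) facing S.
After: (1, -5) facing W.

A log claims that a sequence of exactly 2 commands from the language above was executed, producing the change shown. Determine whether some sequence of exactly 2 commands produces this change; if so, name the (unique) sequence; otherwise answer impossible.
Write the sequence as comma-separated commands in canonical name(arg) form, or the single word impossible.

straight(1), arc(right, 1)

key: order matters: swapping straight(1) and arc(right, 1) lands elsewhere
from: (2, -3) facing S
1. straight(1) → (2, -4) facing S
2. arc(right, 1) → (1, -5) facing W
no rival 2-sequence matches.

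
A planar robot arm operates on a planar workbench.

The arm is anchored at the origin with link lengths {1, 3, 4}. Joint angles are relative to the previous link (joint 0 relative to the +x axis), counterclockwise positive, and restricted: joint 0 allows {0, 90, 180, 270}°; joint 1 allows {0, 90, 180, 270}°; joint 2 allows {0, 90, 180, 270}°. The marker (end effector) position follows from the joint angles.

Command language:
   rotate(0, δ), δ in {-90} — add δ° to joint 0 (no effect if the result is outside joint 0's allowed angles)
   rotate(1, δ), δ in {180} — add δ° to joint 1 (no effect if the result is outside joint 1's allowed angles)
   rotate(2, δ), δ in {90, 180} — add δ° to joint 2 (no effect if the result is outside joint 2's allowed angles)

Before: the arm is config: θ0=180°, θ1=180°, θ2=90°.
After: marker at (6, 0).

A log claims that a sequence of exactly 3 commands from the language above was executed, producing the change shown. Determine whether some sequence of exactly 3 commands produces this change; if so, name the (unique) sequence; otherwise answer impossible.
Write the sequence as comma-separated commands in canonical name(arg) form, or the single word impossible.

t0: config: θ0=180°, θ1=180°, θ2=90°
[1] after rotate(2, 90): config: θ0=180°, θ1=180°, θ2=180°
[2] after rotate(2, 90): config: θ0=180°, θ1=180°, θ2=270°
[3] after rotate(2, 90): config: θ0=180°, θ1=180°, θ2=0°
no other 3-command option fits: unique.

rotate(2, 90), rotate(2, 90), rotate(2, 90)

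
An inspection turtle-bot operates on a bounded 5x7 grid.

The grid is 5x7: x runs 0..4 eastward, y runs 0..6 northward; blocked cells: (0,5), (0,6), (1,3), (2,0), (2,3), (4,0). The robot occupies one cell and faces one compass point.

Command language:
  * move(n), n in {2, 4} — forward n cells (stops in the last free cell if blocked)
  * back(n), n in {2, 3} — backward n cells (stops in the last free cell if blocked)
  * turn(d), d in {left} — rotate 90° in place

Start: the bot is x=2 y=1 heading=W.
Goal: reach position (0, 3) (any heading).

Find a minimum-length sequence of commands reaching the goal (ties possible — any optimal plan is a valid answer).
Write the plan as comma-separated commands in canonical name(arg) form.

from: x=2 y=1 heading=W
t=1 move(2) ⇒ x=0 y=1 heading=W
t=2 turn(left) ⇒ x=0 y=1 heading=S
t=3 back(2) ⇒ x=0 y=3 heading=S
shorter routes all fall short; 3 is best.

move(2), turn(left), back(2)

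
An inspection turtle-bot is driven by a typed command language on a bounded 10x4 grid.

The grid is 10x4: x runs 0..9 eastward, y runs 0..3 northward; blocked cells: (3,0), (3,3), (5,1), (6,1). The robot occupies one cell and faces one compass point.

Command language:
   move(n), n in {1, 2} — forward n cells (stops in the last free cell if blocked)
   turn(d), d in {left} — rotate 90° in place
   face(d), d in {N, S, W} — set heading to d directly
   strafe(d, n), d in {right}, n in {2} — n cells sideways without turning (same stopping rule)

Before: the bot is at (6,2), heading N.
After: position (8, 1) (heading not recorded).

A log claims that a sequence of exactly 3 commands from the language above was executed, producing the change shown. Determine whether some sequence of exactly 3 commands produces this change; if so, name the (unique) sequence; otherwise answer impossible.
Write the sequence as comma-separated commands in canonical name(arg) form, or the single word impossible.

strafe(right, 2), face(S), move(1)

key: order matters: swapping strafe(right, 2) and move(1) lands elsewhere
start: at (6,2), heading N
[1] after strafe(right, 2): at (8,2), heading N
[2] after face(S): at (8,2), heading S
[3] after move(1): at (8,1), heading S
no rival 3-sequence matches.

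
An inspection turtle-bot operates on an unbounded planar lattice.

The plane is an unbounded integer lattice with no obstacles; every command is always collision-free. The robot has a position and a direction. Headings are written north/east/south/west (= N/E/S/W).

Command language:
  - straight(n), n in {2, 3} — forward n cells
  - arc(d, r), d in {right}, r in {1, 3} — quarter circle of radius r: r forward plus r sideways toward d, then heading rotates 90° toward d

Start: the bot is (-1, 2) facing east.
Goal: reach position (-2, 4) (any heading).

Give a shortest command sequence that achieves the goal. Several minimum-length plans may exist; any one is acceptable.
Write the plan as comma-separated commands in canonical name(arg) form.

t0: (-1, 2) facing east
1. arc(right, 3) → (2, -1) facing south
2. arc(right, 1) → (1, -2) facing west
3. arc(right, 3) → (-2, 1) facing north
4. straight(3) → (-2, 4) facing north
shorter routes all fall short; 4 is best.

arc(right, 3), arc(right, 1), arc(right, 3), straight(3)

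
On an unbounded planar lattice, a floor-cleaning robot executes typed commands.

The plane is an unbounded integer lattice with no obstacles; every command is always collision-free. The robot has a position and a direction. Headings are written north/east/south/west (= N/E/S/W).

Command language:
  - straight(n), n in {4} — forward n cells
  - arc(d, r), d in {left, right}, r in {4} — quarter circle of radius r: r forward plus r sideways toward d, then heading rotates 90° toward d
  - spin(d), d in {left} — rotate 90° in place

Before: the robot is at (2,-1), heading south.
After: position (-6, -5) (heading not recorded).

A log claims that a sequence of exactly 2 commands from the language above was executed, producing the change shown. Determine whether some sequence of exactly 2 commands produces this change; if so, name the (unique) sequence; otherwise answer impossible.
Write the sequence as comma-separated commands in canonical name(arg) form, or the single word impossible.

key: order matters: swapping arc(right, 4) and straight(4) lands elsewhere
start: at (2,-1), heading south
t=1 arc(right, 4) ⇒ at (-2,-5), heading west
t=2 straight(4) ⇒ at (-6,-5), heading west
uniquely the one of 16 2-step routes that fits.

arc(right, 4), straight(4)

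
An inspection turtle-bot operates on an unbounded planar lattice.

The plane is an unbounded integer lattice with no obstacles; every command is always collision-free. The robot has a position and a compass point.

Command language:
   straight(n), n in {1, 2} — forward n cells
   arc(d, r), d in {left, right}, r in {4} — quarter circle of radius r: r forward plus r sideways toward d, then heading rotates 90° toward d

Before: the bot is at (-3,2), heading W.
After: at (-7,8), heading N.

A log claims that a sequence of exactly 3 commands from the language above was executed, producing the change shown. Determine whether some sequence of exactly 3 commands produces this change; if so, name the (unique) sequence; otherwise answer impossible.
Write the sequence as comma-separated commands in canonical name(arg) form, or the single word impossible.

arc(right, 4), straight(1), straight(1)

key: cell and facing (now N) both changed — the 3 commands mix motion and turning
begin: at (-3,2), heading W
step 1 (arc(right, 4)): at (-7,6), heading N
step 2 (straight(1)): at (-7,7), heading N
step 3 (straight(1)): at (-7,8), heading N
uniquely the one of 64 3-step routes that fits.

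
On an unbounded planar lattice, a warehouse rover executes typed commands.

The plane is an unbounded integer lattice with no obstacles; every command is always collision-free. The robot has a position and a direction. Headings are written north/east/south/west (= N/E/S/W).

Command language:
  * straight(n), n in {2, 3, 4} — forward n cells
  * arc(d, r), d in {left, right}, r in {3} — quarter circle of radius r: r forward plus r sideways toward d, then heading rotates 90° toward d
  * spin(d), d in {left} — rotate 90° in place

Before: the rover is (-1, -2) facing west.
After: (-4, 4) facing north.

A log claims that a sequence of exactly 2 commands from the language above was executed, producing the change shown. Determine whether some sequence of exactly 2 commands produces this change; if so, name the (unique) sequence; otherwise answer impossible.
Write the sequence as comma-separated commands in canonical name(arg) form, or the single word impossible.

key: cell and facing (now N) both changed — the 2 commands mix motion and turning
start: (-1, -2) facing west
step 1 (arc(right, 3)): (-4, 1) facing north
step 2 (straight(3)): (-4, 4) facing north
all 36 alternatives checked — unique.

arc(right, 3), straight(3)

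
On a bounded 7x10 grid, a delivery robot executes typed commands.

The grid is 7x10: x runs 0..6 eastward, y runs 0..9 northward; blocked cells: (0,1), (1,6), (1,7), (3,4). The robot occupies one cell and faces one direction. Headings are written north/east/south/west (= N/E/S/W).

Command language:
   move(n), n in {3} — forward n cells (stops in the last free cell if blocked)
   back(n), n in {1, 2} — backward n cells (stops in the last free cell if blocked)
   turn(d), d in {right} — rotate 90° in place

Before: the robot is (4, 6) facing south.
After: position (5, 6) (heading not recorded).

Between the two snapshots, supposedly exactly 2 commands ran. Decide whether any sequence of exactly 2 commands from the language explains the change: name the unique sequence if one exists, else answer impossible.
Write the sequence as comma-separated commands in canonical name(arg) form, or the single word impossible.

turn(right), back(1)

key: order matters: swapping turn(right) and back(1) lands elsewhere
begin: (4, 6) facing south
[1] after turn(right): (4, 6) facing west
[2] after back(1): (5, 6) facing west
no other 2-command option fits: unique.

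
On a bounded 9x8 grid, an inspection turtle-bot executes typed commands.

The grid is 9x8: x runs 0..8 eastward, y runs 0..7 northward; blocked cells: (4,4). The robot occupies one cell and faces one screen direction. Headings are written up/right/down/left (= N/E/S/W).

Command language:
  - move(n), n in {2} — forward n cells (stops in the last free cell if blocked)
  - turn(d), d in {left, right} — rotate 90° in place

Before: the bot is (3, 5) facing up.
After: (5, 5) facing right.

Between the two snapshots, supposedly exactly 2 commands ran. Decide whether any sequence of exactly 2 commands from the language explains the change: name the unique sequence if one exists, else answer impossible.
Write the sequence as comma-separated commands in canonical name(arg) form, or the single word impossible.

turn(right), move(2)

key: order matters: swapping turn(right) and move(2) lands elsewhere
start: (3, 5) facing up
t=1 turn(right) ⇒ (3, 5) facing right
t=2 move(2) ⇒ (5, 5) facing right
no rival 2-sequence matches.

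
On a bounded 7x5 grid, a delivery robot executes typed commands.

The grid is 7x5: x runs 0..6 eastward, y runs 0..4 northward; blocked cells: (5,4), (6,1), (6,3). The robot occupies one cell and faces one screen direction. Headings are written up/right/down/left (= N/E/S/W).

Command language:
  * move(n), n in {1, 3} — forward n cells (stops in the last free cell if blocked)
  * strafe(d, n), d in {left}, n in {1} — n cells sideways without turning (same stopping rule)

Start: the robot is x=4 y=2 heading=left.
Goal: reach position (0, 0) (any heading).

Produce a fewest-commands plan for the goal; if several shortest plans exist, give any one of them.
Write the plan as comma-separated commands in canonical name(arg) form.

initial: x=4 y=2 heading=left
step 1 (strafe(left, 1)): x=4 y=1 heading=left
step 2 (strafe(left, 1)): x=4 y=0 heading=left
step 3 (move(3)): x=1 y=0 heading=left
step 4 (move(3)): x=0 y=0 heading=left
nothing shorter than 4 reaches the goal.

strafe(left, 1), strafe(left, 1), move(3), move(3)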